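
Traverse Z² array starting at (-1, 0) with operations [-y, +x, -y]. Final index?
(0, -2)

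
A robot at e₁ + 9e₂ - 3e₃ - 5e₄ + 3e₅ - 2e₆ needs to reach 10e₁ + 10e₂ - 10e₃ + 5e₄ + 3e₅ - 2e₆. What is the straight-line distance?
15.1987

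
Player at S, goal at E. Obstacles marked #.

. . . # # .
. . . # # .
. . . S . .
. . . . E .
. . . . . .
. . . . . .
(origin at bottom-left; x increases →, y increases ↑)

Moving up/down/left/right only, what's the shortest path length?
2
(one shortest path: (3, 3) → (4, 3) → (4, 2))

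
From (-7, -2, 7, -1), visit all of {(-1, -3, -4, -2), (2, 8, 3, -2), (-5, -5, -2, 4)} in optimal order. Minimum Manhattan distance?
54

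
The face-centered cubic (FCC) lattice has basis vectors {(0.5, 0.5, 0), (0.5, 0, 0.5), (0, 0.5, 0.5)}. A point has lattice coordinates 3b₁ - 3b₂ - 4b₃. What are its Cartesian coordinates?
(0, -0.5, -3.5)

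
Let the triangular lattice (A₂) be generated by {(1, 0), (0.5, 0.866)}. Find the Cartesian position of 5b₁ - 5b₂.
(2.5, -4.33)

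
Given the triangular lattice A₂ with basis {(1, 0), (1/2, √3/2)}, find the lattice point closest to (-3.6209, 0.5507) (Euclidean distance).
(-3.5, 0.866)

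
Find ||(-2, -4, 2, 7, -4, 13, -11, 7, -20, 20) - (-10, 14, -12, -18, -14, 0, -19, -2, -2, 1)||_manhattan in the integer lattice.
142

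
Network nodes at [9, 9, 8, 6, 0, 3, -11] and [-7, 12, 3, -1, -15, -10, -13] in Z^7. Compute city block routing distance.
61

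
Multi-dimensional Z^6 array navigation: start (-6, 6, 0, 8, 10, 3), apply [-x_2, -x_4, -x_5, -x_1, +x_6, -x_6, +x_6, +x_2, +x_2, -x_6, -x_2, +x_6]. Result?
(-7, 6, 0, 7, 9, 4)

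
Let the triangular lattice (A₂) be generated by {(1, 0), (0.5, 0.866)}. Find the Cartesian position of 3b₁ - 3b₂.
(1.5, -2.598)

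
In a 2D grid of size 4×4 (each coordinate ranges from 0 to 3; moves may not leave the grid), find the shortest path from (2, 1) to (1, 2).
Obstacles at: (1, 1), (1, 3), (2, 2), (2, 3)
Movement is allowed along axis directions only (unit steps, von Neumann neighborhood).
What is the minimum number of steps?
6
(one shortest path: (2, 1) → (2, 0) → (1, 0) → (0, 0) → (0, 1) → (0, 2) → (1, 2))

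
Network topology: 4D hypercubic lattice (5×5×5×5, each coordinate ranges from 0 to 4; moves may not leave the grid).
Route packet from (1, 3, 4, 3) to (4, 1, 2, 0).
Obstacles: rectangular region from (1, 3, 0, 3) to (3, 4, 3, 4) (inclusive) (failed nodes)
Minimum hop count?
10
(one shortest path: (1, 3, 4, 3) → (2, 3, 4, 3) → (3, 3, 4, 3) → (4, 3, 4, 3) → (4, 2, 4, 3) → (4, 1, 4, 3) → (4, 1, 3, 3) → (4, 1, 2, 3) → (4, 1, 2, 2) → (4, 1, 2, 1) → (4, 1, 2, 0))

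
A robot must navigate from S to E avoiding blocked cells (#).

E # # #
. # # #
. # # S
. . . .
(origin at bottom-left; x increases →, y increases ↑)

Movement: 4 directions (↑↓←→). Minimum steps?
7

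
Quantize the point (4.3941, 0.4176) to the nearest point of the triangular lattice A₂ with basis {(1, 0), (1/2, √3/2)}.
(4.5, 0.866)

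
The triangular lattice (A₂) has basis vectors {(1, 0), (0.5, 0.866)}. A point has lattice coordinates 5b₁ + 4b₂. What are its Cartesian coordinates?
(7, 3.464)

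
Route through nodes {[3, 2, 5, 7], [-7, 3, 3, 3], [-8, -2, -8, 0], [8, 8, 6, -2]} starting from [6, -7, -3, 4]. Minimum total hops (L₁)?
86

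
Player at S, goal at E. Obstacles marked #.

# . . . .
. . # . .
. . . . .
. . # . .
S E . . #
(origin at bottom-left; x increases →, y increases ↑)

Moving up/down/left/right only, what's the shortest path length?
1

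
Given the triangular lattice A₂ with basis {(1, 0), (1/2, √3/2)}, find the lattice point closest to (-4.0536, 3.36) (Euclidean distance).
(-4, 3.464)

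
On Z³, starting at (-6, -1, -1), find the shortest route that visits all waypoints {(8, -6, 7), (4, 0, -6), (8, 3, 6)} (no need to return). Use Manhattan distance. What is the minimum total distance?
45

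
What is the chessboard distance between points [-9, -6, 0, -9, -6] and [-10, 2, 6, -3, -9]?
8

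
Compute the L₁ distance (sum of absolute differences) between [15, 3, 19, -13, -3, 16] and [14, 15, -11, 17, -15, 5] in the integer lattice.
96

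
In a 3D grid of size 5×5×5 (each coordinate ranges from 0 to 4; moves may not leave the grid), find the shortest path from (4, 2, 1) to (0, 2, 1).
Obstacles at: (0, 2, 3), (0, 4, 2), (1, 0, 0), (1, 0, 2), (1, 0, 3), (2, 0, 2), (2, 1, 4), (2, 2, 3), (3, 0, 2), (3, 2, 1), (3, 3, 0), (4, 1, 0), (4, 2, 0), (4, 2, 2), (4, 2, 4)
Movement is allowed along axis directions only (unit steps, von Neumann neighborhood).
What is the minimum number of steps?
6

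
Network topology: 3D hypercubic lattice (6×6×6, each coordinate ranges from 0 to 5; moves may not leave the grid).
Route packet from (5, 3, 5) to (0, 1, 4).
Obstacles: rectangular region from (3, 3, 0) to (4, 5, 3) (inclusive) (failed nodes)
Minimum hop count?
8
(one shortest path: (5, 3, 5) → (4, 3, 5) → (3, 3, 5) → (2, 3, 5) → (1, 3, 5) → (0, 3, 5) → (0, 2, 5) → (0, 1, 5) → (0, 1, 4))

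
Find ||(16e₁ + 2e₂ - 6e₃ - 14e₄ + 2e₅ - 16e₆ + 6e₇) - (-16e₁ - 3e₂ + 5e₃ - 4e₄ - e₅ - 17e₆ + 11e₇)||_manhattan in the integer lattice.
67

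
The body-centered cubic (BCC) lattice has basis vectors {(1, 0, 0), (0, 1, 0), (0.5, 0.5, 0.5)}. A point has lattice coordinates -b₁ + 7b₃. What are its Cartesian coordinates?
(2.5, 3.5, 3.5)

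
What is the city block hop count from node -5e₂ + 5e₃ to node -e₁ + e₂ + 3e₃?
9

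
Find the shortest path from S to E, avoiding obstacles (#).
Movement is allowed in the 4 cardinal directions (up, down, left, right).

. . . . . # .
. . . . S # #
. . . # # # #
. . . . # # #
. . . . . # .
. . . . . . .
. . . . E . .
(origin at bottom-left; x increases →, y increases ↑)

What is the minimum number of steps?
9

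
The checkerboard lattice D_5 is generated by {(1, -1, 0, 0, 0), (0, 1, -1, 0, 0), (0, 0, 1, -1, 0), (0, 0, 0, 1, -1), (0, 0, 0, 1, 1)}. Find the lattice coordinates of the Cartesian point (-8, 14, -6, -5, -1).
-8b₁ + 6b₂ - 2b₄ - 3b₅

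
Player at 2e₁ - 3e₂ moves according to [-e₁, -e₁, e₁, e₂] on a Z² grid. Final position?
(1, -2)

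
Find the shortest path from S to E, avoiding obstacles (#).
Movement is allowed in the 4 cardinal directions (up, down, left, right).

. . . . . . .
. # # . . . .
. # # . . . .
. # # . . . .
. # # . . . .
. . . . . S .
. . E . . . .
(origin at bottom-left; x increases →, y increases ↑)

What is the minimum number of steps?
4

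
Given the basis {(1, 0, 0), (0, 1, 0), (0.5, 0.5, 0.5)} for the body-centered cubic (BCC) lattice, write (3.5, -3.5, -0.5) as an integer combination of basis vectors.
4b₁ - 3b₂ - b₃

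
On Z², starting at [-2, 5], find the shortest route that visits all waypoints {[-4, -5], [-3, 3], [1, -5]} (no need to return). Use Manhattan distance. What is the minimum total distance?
17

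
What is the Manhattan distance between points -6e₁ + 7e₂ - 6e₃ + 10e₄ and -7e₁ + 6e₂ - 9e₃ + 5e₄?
10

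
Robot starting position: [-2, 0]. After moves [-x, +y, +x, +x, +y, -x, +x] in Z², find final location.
(-1, 2)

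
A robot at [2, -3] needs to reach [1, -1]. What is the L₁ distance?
3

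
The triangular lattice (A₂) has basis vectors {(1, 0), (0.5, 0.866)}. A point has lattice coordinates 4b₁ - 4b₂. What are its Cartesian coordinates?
(2, -3.464)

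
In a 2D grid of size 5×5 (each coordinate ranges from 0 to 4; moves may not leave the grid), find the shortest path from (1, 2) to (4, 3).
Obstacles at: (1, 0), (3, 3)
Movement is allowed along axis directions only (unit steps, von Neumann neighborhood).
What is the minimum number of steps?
4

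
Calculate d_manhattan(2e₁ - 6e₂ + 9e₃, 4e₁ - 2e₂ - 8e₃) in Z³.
23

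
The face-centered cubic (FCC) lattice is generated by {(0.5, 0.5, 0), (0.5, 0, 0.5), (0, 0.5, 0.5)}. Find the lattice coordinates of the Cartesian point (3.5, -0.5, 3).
7b₂ - b₃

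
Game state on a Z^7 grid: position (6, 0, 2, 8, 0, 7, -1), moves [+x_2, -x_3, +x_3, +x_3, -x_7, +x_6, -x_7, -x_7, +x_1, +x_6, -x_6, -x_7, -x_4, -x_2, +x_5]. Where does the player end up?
(7, 0, 3, 7, 1, 8, -5)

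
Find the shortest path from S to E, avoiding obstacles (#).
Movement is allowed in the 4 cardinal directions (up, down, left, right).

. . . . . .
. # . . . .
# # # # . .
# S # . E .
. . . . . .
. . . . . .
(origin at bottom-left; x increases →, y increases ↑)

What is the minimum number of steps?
5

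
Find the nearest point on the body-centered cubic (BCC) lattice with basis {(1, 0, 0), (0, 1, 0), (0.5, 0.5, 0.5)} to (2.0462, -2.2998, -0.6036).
(2, -2, -1)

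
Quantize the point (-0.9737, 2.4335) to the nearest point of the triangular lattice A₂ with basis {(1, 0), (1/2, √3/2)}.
(-0.5, 2.598)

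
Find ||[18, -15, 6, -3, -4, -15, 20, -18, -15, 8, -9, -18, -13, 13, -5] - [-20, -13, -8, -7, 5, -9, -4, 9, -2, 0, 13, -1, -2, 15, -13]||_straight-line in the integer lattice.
65.3988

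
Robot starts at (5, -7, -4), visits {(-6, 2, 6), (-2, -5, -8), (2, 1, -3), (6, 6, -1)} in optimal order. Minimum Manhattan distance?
62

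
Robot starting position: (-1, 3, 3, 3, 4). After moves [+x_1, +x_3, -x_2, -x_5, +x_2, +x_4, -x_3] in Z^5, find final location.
(0, 3, 3, 4, 3)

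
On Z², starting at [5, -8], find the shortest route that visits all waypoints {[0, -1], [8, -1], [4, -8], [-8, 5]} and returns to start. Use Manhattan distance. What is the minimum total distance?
58
(one optimal route: (5, -8) → (8, -1) → (0, -1) → (-8, 5) → (4, -8) → (5, -8))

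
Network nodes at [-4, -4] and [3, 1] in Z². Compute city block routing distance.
12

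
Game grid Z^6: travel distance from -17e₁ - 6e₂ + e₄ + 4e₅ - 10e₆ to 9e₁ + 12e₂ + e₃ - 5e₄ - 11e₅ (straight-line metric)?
36.9053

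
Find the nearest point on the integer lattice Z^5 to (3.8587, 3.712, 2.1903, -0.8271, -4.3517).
(4, 4, 2, -1, -4)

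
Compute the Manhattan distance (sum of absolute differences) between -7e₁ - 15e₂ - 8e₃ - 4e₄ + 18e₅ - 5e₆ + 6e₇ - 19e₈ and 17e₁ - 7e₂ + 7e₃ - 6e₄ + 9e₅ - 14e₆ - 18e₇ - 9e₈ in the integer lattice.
101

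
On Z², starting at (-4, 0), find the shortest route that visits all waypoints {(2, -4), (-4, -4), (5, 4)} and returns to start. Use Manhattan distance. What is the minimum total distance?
34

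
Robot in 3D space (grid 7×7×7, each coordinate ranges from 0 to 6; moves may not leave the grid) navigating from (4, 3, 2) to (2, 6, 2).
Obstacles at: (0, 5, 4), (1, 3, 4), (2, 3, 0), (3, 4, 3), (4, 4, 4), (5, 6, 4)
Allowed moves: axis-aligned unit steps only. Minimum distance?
5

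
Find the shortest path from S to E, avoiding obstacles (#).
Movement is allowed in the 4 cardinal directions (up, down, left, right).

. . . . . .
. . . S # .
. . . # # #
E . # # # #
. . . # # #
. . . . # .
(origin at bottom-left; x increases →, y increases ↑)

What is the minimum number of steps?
5
(one shortest path: (3, 4) → (2, 4) → (1, 4) → (0, 4) → (0, 3) → (0, 2))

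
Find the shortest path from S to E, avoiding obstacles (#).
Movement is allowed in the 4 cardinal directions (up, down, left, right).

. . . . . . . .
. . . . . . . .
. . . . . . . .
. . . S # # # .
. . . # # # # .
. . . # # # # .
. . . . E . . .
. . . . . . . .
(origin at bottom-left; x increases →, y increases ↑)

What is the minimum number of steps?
6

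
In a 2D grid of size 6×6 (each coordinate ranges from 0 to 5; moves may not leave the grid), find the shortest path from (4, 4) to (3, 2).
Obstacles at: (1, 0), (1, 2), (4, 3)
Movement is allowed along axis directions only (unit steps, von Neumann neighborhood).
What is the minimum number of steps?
3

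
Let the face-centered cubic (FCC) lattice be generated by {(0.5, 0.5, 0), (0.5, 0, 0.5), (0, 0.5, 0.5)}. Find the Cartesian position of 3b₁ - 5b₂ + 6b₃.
(-1, 4.5, 0.5)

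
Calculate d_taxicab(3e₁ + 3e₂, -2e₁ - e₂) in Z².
9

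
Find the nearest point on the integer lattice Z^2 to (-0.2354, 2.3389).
(0, 2)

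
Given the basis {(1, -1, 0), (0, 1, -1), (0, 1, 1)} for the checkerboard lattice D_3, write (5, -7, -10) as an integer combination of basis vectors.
5b₁ + 4b₂ - 6b₃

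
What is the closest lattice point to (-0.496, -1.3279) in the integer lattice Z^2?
(0, -1)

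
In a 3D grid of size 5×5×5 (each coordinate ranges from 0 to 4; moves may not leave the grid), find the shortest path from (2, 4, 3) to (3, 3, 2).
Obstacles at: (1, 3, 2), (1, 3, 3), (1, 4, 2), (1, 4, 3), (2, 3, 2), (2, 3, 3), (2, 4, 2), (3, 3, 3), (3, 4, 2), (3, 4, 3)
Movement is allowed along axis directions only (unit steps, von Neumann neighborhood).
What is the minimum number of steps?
7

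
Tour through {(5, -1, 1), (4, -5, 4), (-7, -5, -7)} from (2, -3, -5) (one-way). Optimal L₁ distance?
41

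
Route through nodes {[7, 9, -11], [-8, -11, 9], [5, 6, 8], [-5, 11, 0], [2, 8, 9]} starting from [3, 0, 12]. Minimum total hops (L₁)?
101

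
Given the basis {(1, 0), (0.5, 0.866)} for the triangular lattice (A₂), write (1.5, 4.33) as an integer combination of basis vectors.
-b₁ + 5b₂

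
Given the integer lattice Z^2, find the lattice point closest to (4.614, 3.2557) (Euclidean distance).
(5, 3)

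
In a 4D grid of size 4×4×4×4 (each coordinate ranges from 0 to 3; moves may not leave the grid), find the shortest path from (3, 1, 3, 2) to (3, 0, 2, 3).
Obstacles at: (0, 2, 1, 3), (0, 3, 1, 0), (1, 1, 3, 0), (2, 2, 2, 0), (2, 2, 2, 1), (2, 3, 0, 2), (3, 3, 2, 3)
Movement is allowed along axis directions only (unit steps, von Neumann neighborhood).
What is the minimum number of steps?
3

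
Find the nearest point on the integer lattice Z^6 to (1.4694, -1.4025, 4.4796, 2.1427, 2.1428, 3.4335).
(1, -1, 4, 2, 2, 3)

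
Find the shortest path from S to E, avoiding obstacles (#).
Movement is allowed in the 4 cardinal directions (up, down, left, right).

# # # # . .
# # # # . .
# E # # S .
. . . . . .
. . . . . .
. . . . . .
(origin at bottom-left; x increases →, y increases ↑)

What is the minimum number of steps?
5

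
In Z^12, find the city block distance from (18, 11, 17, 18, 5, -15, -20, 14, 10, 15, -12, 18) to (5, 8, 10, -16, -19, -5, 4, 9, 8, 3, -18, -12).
170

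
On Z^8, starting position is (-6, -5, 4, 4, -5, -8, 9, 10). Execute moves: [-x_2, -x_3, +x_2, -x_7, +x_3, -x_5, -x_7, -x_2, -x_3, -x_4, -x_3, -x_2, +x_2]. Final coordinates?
(-6, -6, 2, 3, -6, -8, 7, 10)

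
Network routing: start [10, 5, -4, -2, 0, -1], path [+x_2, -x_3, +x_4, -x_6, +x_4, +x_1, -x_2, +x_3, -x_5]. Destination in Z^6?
(11, 5, -4, 0, -1, -2)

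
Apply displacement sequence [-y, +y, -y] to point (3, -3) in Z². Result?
(3, -4)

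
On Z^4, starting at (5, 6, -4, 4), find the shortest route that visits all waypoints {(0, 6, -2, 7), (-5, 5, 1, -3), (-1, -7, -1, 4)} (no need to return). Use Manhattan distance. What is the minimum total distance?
53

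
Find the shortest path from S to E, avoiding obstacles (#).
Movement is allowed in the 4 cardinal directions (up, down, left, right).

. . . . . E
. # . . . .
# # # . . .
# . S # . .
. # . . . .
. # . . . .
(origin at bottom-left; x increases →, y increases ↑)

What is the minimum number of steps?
8
(one shortest path: (2, 2) → (2, 1) → (3, 1) → (4, 1) → (5, 1) → (5, 2) → (5, 3) → (5, 4) → (5, 5))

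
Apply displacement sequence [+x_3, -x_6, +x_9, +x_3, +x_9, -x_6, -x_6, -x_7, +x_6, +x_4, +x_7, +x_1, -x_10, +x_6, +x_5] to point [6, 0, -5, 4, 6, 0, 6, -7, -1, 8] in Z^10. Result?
(7, 0, -3, 5, 7, -1, 6, -7, 1, 7)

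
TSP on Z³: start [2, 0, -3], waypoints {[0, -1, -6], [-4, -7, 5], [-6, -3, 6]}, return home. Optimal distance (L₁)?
54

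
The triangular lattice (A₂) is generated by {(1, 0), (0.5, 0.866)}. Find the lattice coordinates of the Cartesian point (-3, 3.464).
-5b₁ + 4b₂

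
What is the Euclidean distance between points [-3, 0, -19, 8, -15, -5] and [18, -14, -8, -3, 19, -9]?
45.288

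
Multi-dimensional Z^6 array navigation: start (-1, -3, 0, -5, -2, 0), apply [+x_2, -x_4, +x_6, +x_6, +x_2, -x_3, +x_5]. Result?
(-1, -1, -1, -6, -1, 2)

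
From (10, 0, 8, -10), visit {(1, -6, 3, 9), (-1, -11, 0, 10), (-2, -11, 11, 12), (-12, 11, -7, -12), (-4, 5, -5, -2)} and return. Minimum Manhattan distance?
184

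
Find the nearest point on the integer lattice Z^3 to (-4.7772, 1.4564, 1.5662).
(-5, 1, 2)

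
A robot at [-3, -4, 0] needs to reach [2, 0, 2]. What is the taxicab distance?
11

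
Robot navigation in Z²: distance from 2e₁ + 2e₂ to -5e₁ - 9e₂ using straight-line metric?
13.0384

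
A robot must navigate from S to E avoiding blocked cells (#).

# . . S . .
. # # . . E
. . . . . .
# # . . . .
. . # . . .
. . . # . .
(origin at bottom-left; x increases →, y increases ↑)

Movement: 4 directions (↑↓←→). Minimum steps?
3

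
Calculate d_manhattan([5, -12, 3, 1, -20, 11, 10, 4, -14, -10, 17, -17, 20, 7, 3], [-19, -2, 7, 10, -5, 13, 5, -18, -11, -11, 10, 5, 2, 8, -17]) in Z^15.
163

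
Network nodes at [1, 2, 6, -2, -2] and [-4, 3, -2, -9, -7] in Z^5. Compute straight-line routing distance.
12.8062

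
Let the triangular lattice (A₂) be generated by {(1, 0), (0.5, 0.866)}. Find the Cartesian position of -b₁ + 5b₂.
(1.5, 4.33)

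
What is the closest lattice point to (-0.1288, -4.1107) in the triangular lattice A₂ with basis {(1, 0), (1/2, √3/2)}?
(-0.5, -4.33)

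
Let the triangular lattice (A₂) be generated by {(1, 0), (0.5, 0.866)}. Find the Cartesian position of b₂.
(0.5, 0.866)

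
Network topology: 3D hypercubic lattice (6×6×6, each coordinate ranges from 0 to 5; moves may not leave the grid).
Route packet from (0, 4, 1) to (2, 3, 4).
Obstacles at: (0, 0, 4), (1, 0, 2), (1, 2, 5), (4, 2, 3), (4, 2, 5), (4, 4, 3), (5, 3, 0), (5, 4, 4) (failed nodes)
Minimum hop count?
6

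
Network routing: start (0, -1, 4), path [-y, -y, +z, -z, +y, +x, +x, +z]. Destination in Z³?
(2, -2, 5)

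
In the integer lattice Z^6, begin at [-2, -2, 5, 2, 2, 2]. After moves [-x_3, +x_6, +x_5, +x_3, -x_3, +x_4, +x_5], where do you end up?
(-2, -2, 4, 3, 4, 3)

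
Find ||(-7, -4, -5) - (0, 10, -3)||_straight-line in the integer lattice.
15.7797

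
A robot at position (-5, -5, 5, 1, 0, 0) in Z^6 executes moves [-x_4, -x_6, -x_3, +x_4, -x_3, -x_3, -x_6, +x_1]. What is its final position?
(-4, -5, 2, 1, 0, -2)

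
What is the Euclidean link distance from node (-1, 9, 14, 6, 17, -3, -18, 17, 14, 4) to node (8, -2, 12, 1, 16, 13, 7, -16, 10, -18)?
51.9808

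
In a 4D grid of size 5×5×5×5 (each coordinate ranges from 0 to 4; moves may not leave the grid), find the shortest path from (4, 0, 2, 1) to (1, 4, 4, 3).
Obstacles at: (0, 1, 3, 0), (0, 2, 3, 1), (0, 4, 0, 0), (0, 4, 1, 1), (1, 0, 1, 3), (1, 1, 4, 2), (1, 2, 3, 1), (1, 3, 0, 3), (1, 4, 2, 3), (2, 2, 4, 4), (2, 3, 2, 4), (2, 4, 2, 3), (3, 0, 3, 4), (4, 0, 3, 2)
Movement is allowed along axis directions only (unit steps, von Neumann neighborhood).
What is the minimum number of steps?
11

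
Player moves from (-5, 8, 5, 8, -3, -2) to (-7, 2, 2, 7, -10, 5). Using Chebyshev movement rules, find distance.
7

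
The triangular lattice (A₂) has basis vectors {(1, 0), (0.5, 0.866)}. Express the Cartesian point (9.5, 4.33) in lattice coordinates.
7b₁ + 5b₂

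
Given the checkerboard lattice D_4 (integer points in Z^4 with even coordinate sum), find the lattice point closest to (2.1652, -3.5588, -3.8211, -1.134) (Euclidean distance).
(2, -3, -4, -1)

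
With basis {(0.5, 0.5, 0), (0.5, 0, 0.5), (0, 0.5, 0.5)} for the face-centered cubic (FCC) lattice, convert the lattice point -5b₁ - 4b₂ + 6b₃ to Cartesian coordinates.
(-4.5, 0.5, 1)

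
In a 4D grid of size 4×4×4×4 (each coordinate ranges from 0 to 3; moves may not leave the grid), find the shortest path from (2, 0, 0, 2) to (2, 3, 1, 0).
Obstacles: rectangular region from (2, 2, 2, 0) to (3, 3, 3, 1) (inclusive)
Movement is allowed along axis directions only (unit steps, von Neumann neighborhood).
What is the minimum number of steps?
6
(one shortest path: (2, 0, 0, 2) → (2, 1, 0, 2) → (2, 2, 0, 2) → (2, 3, 0, 2) → (2, 3, 1, 2) → (2, 3, 1, 1) → (2, 3, 1, 0))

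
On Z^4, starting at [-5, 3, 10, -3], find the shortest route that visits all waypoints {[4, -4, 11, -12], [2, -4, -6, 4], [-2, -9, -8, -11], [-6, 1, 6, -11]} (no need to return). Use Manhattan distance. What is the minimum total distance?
93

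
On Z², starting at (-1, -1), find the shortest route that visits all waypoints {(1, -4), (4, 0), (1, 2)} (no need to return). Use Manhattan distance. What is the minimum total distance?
16
(one optimal route: (-1, -1) → (1, -4) → (1, 2) → (4, 0))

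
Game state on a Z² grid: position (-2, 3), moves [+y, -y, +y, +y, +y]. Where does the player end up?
(-2, 6)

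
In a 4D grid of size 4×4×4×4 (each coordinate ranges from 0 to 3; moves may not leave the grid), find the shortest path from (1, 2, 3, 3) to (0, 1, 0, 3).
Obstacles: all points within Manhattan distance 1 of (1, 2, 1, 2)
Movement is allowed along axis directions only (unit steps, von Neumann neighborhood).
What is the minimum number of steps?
5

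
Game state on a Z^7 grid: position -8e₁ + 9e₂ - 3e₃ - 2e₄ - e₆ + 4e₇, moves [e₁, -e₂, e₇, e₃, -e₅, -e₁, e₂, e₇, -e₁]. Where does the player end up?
(-9, 9, -2, -2, -1, -1, 6)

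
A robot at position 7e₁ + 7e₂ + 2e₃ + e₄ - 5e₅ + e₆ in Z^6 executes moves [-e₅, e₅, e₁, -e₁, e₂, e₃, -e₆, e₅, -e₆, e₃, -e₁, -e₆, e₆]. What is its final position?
(6, 8, 4, 1, -4, -1)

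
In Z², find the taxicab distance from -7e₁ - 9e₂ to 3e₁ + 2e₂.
21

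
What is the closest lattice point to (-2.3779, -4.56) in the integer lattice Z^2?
(-2, -5)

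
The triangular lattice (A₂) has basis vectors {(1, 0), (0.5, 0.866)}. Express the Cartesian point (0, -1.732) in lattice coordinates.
b₁ - 2b₂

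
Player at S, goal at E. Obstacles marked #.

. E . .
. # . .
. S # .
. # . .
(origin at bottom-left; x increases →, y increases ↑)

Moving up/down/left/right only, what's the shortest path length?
4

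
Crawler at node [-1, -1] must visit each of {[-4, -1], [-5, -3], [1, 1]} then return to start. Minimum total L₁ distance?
20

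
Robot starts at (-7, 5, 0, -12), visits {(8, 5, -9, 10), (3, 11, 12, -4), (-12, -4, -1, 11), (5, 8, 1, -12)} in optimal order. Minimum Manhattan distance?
124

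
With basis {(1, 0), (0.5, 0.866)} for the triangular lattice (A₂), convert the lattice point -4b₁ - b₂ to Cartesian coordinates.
(-4.5, -0.866)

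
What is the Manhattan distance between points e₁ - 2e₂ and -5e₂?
4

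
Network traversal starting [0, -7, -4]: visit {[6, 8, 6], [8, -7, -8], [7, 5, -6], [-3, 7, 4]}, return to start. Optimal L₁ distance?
80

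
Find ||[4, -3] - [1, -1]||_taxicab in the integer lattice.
5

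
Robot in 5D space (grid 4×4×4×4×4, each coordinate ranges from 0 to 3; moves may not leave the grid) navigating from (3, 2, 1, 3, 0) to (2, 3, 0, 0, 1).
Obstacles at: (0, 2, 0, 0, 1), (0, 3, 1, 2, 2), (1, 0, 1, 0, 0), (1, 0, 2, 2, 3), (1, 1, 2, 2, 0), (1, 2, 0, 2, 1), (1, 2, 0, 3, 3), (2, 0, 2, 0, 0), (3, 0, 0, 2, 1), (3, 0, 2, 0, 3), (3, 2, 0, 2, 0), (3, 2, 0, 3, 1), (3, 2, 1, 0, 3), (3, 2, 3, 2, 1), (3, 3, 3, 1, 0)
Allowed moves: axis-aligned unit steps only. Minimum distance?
7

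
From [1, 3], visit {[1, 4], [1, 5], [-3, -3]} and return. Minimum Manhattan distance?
24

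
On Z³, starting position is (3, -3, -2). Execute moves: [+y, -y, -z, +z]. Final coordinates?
(3, -3, -2)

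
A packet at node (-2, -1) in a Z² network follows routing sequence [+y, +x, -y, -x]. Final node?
(-2, -1)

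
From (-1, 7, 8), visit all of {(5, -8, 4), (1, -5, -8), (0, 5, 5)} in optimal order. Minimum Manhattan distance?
44
(one optimal route: (-1, 7, 8) → (0, 5, 5) → (5, -8, 4) → (1, -5, -8))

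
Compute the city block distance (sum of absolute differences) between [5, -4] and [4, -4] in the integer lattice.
1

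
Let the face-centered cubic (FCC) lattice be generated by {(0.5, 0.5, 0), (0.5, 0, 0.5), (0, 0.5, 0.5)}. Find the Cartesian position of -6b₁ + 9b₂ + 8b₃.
(1.5, 1, 8.5)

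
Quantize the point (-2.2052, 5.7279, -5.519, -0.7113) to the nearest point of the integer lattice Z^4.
(-2, 6, -6, -1)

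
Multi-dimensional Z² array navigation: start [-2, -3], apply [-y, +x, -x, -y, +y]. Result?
(-2, -4)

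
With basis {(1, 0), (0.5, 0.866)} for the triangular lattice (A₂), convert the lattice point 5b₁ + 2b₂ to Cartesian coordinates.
(6, 1.732)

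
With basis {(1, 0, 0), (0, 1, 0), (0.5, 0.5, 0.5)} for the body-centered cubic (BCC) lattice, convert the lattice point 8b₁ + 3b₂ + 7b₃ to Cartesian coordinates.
(11.5, 6.5, 3.5)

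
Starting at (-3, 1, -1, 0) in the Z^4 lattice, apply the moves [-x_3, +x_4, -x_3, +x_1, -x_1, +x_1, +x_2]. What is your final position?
(-2, 2, -3, 1)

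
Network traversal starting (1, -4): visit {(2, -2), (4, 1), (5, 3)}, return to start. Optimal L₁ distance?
22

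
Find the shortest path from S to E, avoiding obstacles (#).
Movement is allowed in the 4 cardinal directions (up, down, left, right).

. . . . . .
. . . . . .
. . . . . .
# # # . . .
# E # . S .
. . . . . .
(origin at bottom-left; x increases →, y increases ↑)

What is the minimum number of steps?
5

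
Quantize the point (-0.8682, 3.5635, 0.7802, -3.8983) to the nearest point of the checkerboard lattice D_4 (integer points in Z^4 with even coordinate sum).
(-1, 4, 1, -4)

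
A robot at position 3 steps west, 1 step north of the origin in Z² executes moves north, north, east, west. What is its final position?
(-3, 3)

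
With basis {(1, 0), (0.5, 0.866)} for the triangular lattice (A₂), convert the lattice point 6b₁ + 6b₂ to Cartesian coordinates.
(9, 5.196)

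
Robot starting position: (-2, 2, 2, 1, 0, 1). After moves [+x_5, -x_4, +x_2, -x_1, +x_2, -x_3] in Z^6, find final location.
(-3, 4, 1, 0, 1, 1)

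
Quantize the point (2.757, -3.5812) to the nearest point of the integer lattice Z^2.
(3, -4)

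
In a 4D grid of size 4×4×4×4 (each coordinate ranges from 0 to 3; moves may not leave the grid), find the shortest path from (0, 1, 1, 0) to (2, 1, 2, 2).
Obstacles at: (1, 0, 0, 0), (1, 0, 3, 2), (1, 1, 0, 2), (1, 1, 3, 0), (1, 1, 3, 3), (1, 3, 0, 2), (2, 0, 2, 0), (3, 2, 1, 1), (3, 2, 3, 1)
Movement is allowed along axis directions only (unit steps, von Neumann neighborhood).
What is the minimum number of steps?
5
(one shortest path: (0, 1, 1, 0) → (1, 1, 1, 0) → (2, 1, 1, 0) → (2, 1, 2, 0) → (2, 1, 2, 1) → (2, 1, 2, 2))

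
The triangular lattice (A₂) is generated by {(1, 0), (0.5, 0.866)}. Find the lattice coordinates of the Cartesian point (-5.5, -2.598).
-4b₁ - 3b₂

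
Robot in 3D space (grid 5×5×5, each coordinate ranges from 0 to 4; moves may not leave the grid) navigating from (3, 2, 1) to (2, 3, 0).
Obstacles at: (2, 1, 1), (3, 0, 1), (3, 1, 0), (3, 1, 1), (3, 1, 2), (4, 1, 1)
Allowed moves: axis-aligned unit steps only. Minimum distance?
3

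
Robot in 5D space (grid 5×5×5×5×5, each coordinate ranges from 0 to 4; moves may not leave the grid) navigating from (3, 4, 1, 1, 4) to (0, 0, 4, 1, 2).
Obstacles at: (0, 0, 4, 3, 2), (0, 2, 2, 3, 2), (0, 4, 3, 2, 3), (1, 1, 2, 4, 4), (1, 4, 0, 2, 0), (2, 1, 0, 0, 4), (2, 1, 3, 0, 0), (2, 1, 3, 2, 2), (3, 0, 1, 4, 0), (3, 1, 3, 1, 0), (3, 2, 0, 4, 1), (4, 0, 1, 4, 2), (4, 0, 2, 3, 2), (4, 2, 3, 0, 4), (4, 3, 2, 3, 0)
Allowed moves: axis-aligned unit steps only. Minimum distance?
12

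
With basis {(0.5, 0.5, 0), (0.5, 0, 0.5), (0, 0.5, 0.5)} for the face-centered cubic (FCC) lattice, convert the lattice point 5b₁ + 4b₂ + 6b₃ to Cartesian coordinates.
(4.5, 5.5, 5)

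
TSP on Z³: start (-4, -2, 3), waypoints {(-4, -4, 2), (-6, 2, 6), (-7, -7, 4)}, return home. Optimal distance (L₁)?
32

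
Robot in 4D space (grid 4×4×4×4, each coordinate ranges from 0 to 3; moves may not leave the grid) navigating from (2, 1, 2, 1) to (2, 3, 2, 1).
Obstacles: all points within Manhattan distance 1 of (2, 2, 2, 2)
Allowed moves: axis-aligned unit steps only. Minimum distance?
4
(one shortest path: (2, 1, 2, 1) → (1, 1, 2, 1) → (1, 2, 2, 1) → (1, 3, 2, 1) → (2, 3, 2, 1))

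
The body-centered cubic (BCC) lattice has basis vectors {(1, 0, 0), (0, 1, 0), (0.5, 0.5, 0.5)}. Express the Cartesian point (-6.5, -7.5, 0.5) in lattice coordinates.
-7b₁ - 8b₂ + b₃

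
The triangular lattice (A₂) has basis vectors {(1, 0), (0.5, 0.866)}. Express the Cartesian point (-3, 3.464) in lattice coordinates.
-5b₁ + 4b₂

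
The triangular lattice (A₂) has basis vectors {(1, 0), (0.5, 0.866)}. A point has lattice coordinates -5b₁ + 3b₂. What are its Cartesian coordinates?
(-3.5, 2.598)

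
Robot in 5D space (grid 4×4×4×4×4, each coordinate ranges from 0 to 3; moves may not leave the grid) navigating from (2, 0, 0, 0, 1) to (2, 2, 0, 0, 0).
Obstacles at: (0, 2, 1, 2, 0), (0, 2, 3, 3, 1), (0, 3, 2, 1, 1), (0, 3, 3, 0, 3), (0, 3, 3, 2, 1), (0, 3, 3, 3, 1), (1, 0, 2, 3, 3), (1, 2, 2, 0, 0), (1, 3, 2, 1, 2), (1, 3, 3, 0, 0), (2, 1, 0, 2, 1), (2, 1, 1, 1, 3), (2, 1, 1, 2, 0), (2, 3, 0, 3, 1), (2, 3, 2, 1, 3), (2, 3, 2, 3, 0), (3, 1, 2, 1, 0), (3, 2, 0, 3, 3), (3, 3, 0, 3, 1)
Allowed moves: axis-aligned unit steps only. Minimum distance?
3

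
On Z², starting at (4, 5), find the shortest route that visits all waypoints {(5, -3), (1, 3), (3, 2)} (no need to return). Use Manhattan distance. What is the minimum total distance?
15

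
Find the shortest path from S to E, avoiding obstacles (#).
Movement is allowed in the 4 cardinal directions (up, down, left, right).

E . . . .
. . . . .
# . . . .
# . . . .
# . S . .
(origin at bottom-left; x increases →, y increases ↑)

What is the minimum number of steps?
6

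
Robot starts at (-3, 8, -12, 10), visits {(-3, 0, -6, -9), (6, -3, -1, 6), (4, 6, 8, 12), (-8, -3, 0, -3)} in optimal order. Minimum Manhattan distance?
101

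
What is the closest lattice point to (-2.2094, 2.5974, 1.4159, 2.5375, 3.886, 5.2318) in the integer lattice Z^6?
(-2, 3, 1, 3, 4, 5)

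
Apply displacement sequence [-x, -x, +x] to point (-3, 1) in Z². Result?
(-4, 1)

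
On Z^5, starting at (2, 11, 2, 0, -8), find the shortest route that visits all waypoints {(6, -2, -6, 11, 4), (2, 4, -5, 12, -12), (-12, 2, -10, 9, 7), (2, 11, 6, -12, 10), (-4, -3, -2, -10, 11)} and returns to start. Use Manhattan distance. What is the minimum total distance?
198
(one optimal route: (2, 11, 2, 0, -8) → (2, 4, -5, 12, -12) → (6, -2, -6, 11, 4) → (-12, 2, -10, 9, 7) → (-4, -3, -2, -10, 11) → (2, 11, 6, -12, 10) → (2, 11, 2, 0, -8))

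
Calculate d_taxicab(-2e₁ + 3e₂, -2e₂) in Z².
7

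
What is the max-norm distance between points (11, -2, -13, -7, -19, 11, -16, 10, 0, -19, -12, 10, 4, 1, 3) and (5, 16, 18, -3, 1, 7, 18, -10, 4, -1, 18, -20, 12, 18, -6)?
34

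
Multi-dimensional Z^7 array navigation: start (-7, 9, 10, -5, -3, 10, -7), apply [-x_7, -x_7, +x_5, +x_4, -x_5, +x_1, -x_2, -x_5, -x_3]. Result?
(-6, 8, 9, -4, -4, 10, -9)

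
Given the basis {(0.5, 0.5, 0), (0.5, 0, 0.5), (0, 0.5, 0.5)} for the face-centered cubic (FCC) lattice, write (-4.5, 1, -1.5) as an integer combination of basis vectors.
-2b₁ - 7b₂ + 4b₃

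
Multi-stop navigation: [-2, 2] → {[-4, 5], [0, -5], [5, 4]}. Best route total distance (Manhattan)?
29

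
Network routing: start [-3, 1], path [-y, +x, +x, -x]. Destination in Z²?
(-2, 0)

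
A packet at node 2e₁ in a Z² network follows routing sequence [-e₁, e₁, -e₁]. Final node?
(1, 0)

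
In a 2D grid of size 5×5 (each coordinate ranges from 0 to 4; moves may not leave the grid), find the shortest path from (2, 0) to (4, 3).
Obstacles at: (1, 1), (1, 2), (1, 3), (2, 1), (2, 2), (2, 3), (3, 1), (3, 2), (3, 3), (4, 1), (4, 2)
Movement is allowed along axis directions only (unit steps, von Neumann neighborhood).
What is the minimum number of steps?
11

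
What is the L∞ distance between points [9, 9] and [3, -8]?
17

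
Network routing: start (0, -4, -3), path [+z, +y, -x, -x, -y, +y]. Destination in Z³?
(-2, -3, -2)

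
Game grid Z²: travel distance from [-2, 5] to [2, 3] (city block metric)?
6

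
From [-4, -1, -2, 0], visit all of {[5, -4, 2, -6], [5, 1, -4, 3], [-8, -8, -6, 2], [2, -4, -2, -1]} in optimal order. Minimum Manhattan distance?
67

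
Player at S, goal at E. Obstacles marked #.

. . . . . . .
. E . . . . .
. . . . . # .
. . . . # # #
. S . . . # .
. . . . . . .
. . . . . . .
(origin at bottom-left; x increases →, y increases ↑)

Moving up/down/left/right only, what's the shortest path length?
3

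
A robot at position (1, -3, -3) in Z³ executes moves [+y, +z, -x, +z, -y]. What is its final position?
(0, -3, -1)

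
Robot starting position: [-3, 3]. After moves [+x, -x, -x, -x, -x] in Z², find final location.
(-6, 3)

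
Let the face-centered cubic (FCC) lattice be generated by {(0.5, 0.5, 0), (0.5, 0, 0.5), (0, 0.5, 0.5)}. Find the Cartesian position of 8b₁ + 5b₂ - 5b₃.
(6.5, 1.5, 0)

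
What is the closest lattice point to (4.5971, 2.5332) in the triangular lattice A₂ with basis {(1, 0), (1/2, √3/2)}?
(4.5, 2.598)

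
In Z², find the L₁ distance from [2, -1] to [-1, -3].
5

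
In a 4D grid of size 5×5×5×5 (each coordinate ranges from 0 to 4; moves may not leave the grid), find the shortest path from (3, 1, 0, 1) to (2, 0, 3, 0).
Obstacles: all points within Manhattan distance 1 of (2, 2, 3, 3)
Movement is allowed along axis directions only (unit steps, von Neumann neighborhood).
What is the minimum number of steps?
6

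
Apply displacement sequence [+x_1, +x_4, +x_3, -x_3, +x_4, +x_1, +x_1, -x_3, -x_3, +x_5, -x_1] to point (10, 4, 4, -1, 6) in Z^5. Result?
(12, 4, 2, 1, 7)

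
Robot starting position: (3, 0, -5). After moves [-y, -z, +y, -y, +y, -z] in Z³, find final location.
(3, 0, -7)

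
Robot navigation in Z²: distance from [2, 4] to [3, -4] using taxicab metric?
9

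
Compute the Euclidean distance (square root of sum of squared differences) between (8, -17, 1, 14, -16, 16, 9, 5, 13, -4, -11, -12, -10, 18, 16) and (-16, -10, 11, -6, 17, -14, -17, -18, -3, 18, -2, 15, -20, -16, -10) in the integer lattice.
88.3233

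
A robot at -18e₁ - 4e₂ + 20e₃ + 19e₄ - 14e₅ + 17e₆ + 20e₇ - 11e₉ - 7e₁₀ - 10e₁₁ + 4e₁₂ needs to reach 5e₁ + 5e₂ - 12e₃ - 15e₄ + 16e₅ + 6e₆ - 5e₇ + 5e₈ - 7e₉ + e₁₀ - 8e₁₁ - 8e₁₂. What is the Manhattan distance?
195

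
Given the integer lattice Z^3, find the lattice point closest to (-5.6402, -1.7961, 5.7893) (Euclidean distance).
(-6, -2, 6)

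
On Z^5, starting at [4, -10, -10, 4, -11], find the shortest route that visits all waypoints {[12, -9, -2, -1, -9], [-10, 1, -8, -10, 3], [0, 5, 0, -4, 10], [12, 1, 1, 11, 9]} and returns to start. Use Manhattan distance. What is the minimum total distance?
190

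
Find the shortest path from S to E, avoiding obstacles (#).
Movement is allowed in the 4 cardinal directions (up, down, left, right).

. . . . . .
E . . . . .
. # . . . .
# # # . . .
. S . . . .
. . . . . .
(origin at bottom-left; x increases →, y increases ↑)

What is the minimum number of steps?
8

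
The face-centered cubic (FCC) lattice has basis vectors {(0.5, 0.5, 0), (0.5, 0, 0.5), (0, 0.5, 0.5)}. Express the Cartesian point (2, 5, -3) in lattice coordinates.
10b₁ - 6b₂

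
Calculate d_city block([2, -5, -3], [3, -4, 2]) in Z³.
7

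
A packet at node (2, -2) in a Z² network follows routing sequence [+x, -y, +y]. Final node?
(3, -2)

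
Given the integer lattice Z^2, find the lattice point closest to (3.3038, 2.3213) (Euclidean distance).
(3, 2)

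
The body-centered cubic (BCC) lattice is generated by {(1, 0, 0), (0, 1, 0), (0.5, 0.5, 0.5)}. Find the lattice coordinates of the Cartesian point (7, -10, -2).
9b₁ - 8b₂ - 4b₃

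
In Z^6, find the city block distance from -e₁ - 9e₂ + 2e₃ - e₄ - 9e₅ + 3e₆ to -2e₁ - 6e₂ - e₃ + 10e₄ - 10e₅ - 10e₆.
32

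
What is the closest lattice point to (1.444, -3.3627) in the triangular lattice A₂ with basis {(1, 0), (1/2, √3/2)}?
(1, -3.464)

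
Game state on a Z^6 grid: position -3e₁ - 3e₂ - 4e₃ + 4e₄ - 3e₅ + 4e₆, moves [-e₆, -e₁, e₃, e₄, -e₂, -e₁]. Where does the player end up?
(-5, -4, -3, 5, -3, 3)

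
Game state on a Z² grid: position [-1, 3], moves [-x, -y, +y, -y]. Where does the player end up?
(-2, 2)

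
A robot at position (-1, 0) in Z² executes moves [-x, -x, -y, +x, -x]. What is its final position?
(-3, -1)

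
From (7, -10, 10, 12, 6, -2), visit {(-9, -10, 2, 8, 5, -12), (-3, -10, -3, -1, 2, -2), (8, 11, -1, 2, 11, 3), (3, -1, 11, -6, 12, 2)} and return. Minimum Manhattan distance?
204
(one optimal route: (7, -10, 10, 12, 6, -2) → (-9, -10, 2, 8, 5, -12) → (-3, -10, -3, -1, 2, -2) → (8, 11, -1, 2, 11, 3) → (3, -1, 11, -6, 12, 2) → (7, -10, 10, 12, 6, -2))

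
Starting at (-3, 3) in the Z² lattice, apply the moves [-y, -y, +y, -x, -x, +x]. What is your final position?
(-4, 2)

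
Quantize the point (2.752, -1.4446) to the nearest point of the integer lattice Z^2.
(3, -1)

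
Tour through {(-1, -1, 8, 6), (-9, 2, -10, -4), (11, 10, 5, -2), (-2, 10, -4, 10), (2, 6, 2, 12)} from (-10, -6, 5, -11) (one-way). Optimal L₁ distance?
138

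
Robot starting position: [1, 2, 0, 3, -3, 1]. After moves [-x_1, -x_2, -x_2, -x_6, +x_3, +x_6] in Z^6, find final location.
(0, 0, 1, 3, -3, 1)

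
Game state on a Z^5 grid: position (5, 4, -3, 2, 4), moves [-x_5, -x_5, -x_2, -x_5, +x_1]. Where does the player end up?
(6, 3, -3, 2, 1)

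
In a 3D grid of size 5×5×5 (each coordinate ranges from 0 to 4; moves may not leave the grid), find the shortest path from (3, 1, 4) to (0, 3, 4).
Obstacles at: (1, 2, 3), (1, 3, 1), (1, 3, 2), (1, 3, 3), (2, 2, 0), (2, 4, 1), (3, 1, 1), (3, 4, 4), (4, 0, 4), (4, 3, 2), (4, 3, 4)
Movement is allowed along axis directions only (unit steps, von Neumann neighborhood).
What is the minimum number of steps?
5
(one shortest path: (3, 1, 4) → (2, 1, 4) → (1, 1, 4) → (0, 1, 4) → (0, 2, 4) → (0, 3, 4))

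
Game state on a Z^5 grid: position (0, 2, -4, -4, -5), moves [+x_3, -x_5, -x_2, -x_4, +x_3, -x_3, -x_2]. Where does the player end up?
(0, 0, -3, -5, -6)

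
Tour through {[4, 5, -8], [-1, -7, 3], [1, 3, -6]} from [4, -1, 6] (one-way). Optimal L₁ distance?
42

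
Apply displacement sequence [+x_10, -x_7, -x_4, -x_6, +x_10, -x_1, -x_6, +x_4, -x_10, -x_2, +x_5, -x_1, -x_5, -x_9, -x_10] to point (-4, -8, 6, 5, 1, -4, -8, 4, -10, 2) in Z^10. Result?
(-6, -9, 6, 5, 1, -6, -9, 4, -11, 2)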